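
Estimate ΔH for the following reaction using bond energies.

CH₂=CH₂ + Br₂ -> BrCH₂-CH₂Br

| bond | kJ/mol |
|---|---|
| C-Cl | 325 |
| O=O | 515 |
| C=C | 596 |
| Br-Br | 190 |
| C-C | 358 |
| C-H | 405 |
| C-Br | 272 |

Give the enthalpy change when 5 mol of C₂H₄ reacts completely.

Bonds broken (reactants):
  Br-Br: 1 × 190 = 190
  C-H: 4 × 405 = 1620
  C=C: 1 × 596 = 596
  Σ(broken) = 2406 kJ
Bonds formed (products):
  C-Br: 2 × 272 = 544
  C-C: 1 × 358 = 358
  C-H: 4 × 405 = 1620
  Σ(formed) = 2522 kJ
ΔH = Σ(broken) − Σ(formed) = 2406 − 2522 = −116 kJ
For 5× the reaction as written: 5 × (−116) = −580 kJ

ΔH = −580 kJ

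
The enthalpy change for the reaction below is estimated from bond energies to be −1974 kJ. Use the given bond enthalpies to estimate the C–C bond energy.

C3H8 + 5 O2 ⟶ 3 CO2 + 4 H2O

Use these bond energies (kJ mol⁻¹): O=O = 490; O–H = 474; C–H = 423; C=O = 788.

D(C–C) ≈ 356 kJ/mol

Let D be the C–C bond energy.
Σ(broken) = 2×D + 8×423 + 5×490 = 5834 + 2D
Σ(formed) = 6×788 + 8×474 = 8520
ΔH = Σ(broken) − Σ(formed) = (5834 + 2D) − (8520) = −2686 + 2D
Setting this equal to −1974 kJ gives 2D = 712, so D = 356 kJ/mol.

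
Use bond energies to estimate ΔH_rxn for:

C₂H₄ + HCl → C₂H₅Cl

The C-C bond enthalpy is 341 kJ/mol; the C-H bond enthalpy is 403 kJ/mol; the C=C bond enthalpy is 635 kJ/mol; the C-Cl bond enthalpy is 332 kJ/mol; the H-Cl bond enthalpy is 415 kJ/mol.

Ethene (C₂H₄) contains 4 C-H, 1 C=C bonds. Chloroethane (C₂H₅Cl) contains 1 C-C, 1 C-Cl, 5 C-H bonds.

ΔH ≈ −26 kJ

Bonds broken (reactants):
  C-H: 4 × 403 = 1612
  C=C: 1 × 635 = 635
  H-Cl: 1 × 415 = 415
  Σ(broken) = 2662 kJ
Bonds formed (products):
  C-C: 1 × 341 = 341
  C-Cl: 1 × 332 = 332
  C-H: 5 × 403 = 2015
  Σ(formed) = 2688 kJ
ΔH = Σ(broken) − Σ(formed) = 2662 − 2688 = −26 kJ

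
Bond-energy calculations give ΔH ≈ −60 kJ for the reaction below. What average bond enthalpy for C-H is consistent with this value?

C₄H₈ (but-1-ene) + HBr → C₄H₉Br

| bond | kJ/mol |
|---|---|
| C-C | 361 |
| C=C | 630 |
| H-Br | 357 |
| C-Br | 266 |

Let D be the C-H bond energy.
Σ(broken) = 2×361 + 8×D + 1×630 + 1×357 = 1709 + 8D
Σ(formed) = 1×266 + 3×361 + 9×D = 1349 + 9D
ΔH = Σ(broken) − Σ(formed) = (1709 + 8D) − (1349 + 9D) = +360 − D
Setting this equal to −60 kJ gives D = 420 kJ/mol.

D(C-H) ≈ 420 kJ/mol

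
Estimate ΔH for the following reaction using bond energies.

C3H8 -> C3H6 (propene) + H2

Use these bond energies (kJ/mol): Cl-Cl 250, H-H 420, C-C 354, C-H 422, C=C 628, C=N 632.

Bonds broken (reactants):
  C-C: 2 × 354 = 708
  C-H: 8 × 422 = 3376
  Σ(broken) = 4084 kJ
Bonds formed (products):
  C-C: 1 × 354 = 354
  C-H: 6 × 422 = 2532
  C=C: 1 × 628 = 628
  H-H: 1 × 420 = 420
  Σ(formed) = 3934 kJ
ΔH = Σ(broken) − Σ(formed) = 4084 − 3934 = +150 kJ

ΔH ≈ +150 kJ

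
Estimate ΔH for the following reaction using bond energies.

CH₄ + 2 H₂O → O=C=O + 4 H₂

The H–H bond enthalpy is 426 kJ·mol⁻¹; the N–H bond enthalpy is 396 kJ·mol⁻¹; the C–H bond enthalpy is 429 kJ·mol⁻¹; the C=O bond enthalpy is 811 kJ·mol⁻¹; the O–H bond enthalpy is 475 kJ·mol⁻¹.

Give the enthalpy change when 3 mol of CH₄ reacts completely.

Bonds broken (reactants):
  C–H: 4 × 429 = 1716
  O–H: 4 × 475 = 1900
  Σ(broken) = 3616 kJ
Bonds formed (products):
  C=O: 2 × 811 = 1622
  H–H: 4 × 426 = 1704
  Σ(formed) = 3326 kJ
ΔH = Σ(broken) − Σ(formed) = 3616 − 3326 = +290 kJ
For 3× the reaction as written: 3 × (+290) = +870 kJ

ΔH = +870 kJ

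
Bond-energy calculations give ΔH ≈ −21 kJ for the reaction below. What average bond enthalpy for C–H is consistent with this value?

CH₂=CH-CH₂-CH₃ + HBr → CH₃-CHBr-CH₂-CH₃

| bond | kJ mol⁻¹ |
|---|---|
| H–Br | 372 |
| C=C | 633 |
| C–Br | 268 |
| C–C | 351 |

D(C–H) ≈ 407 kJ/mol

Let D be the C–H bond energy.
Σ(broken) = 2×351 + 8×D + 1×633 + 1×372 = 1707 + 8D
Σ(formed) = 1×268 + 3×351 + 9×D = 1321 + 9D
ΔH = Σ(broken) − Σ(formed) = (1707 + 8D) − (1321 + 9D) = +386 − D
Setting this equal to −21 kJ gives D = 407 kJ/mol.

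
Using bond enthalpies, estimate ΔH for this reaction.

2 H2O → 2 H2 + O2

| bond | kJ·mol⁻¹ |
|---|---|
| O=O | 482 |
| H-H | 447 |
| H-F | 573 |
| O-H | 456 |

Bonds broken (reactants):
  O-H: 4 × 456 = 1824
  Σ(broken) = 1824 kJ
Bonds formed (products):
  H-H: 2 × 447 = 894
  O=O: 1 × 482 = 482
  Σ(formed) = 1376 kJ
ΔH = Σ(broken) − Σ(formed) = 1824 − 1376 = +448 kJ

ΔH ≈ +448 kJ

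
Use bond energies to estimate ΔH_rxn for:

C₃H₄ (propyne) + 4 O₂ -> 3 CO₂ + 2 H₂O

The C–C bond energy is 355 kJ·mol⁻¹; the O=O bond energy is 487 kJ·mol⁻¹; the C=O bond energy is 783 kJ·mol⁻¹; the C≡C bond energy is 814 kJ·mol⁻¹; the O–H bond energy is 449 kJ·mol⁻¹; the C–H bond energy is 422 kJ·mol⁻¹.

ΔH ≈ −1689 kJ

Bonds broken (reactants):
  C≡C: 1 × 814 = 814
  C–C: 1 × 355 = 355
  C–H: 4 × 422 = 1688
  O=O: 4 × 487 = 1948
  Σ(broken) = 4805 kJ
Bonds formed (products):
  C=O: 6 × 783 = 4698
  O–H: 4 × 449 = 1796
  Σ(formed) = 6494 kJ
ΔH = Σ(broken) − Σ(formed) = 4805 − 6494 = −1689 kJ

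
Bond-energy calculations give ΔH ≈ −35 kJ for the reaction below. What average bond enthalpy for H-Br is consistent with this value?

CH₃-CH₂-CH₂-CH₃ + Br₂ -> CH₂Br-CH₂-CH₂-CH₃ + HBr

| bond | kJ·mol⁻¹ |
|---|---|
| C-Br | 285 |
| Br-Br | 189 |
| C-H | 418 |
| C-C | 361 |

D(H-Br) ≈ 357 kJ/mol

Let D be the H-Br bond energy.
Σ(broken) = 1×189 + 3×361 + 10×418 = 5452
Σ(formed) = 1×285 + 3×361 + 9×418 + 1×D = 5130 + D
ΔH = Σ(broken) − Σ(formed) = (5452) − (5130 + D) = +322 − D
Setting this equal to −35 kJ gives D = 357 kJ/mol.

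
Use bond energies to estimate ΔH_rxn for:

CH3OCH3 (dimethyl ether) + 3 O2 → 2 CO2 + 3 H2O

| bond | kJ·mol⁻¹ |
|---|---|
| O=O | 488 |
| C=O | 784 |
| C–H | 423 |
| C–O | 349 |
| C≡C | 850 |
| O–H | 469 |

ΔH ≈ −1250 kJ

Bonds broken (reactants):
  C–H: 6 × 423 = 2538
  C–O: 2 × 349 = 698
  O=O: 3 × 488 = 1464
  Σ(broken) = 4700 kJ
Bonds formed (products):
  C=O: 4 × 784 = 3136
  O–H: 6 × 469 = 2814
  Σ(formed) = 5950 kJ
ΔH = Σ(broken) − Σ(formed) = 4700 − 5950 = −1250 kJ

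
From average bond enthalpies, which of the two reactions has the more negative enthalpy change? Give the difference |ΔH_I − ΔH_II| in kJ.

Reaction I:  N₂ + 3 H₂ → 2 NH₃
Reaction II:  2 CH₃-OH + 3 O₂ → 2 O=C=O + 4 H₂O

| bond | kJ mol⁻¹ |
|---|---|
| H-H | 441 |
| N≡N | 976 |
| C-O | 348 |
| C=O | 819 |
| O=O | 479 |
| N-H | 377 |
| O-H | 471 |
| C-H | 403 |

Reaction I:
  Bonds broken (reactants):
    H-H: 3 × 441 = 1323
    N≡N: 1 × 976 = 976
    Σ(broken) = 2299 kJ
  Bonds formed (products):
    N-H: 6 × 377 = 2262
    Σ(formed) = 2262 kJ
  ΔH_I = 2299 − 2262 = +37 kJ
Reaction II:
  Bonds broken (reactants):
    C-H: 6 × 403 = 2418
    C-O: 2 × 348 = 696
    O-H: 2 × 471 = 942
    O=O: 3 × 479 = 1437
    Σ(broken) = 5493 kJ
  Bonds formed (products):
    C=O: 4 × 819 = 3276
    O-H: 8 × 471 = 3768
    Σ(formed) = 7044 kJ
  ΔH_II = 5493 − 7044 = −1551 kJ
ΔH_I − ΔH_II = +1588 kJ, so reaction II has the more negative ΔH; |ΔH_I − ΔH_II| = 1588 kJ.

Reaction II, by 1588 kJ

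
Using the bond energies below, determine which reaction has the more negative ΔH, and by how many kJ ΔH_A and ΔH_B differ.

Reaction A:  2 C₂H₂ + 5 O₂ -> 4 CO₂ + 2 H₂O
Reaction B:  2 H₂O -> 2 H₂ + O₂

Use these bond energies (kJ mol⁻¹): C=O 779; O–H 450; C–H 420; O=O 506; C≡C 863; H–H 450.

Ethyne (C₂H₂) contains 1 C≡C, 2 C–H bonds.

Reaction A, by 2490 kJ

Reaction A:
  Bonds broken (reactants):
    C≡C: 2 × 863 = 1726
    C–H: 4 × 420 = 1680
    O=O: 5 × 506 = 2530
    Σ(broken) = 5936 kJ
  Bonds formed (products):
    C=O: 8 × 779 = 6232
    O–H: 4 × 450 = 1800
    Σ(formed) = 8032 kJ
  ΔH_A = 5936 − 8032 = −2096 kJ
Reaction B:
  Bonds broken (reactants):
    O–H: 4 × 450 = 1800
    Σ(broken) = 1800 kJ
  Bonds formed (products):
    H–H: 2 × 450 = 900
    O=O: 1 × 506 = 506
    Σ(formed) = 1406 kJ
  ΔH_B = 1800 − 1406 = +394 kJ
ΔH_A − ΔH_B = −2490 kJ, so reaction A has the more negative ΔH; |ΔH_A − ΔH_B| = 2490 kJ.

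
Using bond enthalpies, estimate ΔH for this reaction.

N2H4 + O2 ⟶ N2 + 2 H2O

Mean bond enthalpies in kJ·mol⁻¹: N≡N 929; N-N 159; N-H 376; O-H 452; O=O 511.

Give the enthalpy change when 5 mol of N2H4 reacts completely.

ΔH = −2815 kJ

Bonds broken (reactants):
  N-H: 4 × 376 = 1504
  N-N: 1 × 159 = 159
  O=O: 1 × 511 = 511
  Σ(broken) = 2174 kJ
Bonds formed (products):
  N≡N: 1 × 929 = 929
  O-H: 4 × 452 = 1808
  Σ(formed) = 2737 kJ
ΔH = Σ(broken) − Σ(formed) = 2174 − 2737 = −563 kJ
For 5× the reaction as written: 5 × (−563) = −2815 kJ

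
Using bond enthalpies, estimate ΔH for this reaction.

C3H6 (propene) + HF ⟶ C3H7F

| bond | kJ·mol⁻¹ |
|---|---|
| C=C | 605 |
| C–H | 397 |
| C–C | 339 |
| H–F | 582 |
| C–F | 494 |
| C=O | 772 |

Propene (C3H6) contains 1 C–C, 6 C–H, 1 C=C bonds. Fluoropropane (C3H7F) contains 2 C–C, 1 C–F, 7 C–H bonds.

Bonds broken (reactants):
  C–C: 1 × 339 = 339
  C–H: 6 × 397 = 2382
  C=C: 1 × 605 = 605
  H–F: 1 × 582 = 582
  Σ(broken) = 3908 kJ
Bonds formed (products):
  C–C: 2 × 339 = 678
  C–F: 1 × 494 = 494
  C–H: 7 × 397 = 2779
  Σ(formed) = 3951 kJ
ΔH = Σ(broken) − Σ(formed) = 3908 − 3951 = −43 kJ

ΔH ≈ −43 kJ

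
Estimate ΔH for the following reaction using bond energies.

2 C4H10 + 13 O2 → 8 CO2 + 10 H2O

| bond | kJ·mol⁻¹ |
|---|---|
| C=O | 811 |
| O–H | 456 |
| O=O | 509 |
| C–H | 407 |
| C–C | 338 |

ΔH ≈ −5311 kJ

Bonds broken (reactants):
  C–C: 6 × 338 = 2028
  C–H: 20 × 407 = 8140
  O=O: 13 × 509 = 6617
  Σ(broken) = 16785 kJ
Bonds formed (products):
  C=O: 16 × 811 = 12976
  O–H: 20 × 456 = 9120
  Σ(formed) = 22096 kJ
ΔH = Σ(broken) − Σ(formed) = 16785 − 22096 = −5311 kJ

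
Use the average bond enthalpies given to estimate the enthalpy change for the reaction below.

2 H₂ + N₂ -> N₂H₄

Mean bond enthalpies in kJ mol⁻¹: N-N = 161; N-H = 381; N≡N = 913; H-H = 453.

ΔH ≈ +134 kJ

Bonds broken (reactants):
  H-H: 2 × 453 = 906
  N≡N: 1 × 913 = 913
  Σ(broken) = 1819 kJ
Bonds formed (products):
  N-H: 4 × 381 = 1524
  N-N: 1 × 161 = 161
  Σ(formed) = 1685 kJ
ΔH = Σ(broken) − Σ(formed) = 1819 − 1685 = +134 kJ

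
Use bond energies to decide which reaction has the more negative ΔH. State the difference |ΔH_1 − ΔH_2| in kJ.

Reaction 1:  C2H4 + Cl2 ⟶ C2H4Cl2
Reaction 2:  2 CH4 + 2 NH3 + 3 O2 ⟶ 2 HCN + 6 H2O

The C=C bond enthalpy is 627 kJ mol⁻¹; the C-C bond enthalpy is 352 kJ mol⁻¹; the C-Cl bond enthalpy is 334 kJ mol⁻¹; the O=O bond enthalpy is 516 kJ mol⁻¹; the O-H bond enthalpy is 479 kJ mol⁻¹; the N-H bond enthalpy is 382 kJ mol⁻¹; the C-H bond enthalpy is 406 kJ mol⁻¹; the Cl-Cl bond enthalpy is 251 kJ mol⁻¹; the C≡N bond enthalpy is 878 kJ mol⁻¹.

Reaction 1:
  Bonds broken (reactants):
    C-H: 4 × 406 = 1624
    C=C: 1 × 627 = 627
    Cl-Cl: 1 × 251 = 251
    Σ(broken) = 2502 kJ
  Bonds formed (products):
    C-C: 1 × 352 = 352
    C-Cl: 2 × 334 = 668
    C-H: 4 × 406 = 1624
    Σ(formed) = 2644 kJ
  ΔH_1 = 2502 − 2644 = −142 kJ
Reaction 2:
  Bonds broken (reactants):
    C-H: 8 × 406 = 3248
    N-H: 6 × 382 = 2292
    O=O: 3 × 516 = 1548
    Σ(broken) = 7088 kJ
  Bonds formed (products):
    C≡N: 2 × 878 = 1756
    C-H: 2 × 406 = 812
    O-H: 12 × 479 = 5748
    Σ(formed) = 8316 kJ
  ΔH_2 = 7088 − 8316 = −1228 kJ
ΔH_1 − ΔH_2 = +1086 kJ, so reaction 2 has the more negative ΔH; |ΔH_1 − ΔH_2| = 1086 kJ.

Reaction 2, by 1086 kJ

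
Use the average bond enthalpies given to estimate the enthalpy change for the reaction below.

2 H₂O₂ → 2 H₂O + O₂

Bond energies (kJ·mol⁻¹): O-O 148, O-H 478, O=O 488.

Bonds broken (reactants):
  O-H: 4 × 478 = 1912
  O-O: 2 × 148 = 296
  Σ(broken) = 2208 kJ
Bonds formed (products):
  O-H: 4 × 478 = 1912
  O=O: 1 × 488 = 488
  Σ(formed) = 2400 kJ
ΔH = Σ(broken) − Σ(formed) = 2208 − 2400 = −192 kJ

ΔH ≈ −192 kJ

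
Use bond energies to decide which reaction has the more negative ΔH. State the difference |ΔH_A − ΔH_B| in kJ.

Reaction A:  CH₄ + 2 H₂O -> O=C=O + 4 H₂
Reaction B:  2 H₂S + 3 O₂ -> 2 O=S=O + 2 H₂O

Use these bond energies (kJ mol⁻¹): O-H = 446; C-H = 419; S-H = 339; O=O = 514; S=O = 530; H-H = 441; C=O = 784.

Reaction B, by 1134 kJ

Reaction A:
  Bonds broken (reactants):
    C-H: 4 × 419 = 1676
    O-H: 4 × 446 = 1784
    Σ(broken) = 3460 kJ
  Bonds formed (products):
    C=O: 2 × 784 = 1568
    H-H: 4 × 441 = 1764
    Σ(formed) = 3332 kJ
  ΔH_A = 3460 − 3332 = +128 kJ
Reaction B:
  Bonds broken (reactants):
    O=O: 3 × 514 = 1542
    S-H: 4 × 339 = 1356
    Σ(broken) = 2898 kJ
  Bonds formed (products):
    O-H: 4 × 446 = 1784
    S=O: 4 × 530 = 2120
    Σ(formed) = 3904 kJ
  ΔH_B = 2898 − 3904 = −1006 kJ
ΔH_A − ΔH_B = +1134 kJ, so reaction B has the more negative ΔH; |ΔH_A − ΔH_B| = 1134 kJ.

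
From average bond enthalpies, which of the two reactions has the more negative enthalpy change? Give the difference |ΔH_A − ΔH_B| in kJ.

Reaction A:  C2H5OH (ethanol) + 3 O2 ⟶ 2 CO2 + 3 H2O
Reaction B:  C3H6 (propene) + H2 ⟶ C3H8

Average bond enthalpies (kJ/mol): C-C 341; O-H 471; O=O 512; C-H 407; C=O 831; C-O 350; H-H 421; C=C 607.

Reaction A, by 1290 kJ

Reaction A:
  Bonds broken (reactants):
    C-C: 1 × 341 = 341
    C-H: 5 × 407 = 2035
    C-O: 1 × 350 = 350
    O-H: 1 × 471 = 471
    O=O: 3 × 512 = 1536
    Σ(broken) = 4733 kJ
  Bonds formed (products):
    C=O: 4 × 831 = 3324
    O-H: 6 × 471 = 2826
    Σ(formed) = 6150 kJ
  ΔH_A = 4733 − 6150 = −1417 kJ
Reaction B:
  Bonds broken (reactants):
    C-C: 1 × 341 = 341
    C-H: 6 × 407 = 2442
    C=C: 1 × 607 = 607
    H-H: 1 × 421 = 421
    Σ(broken) = 3811 kJ
  Bonds formed (products):
    C-C: 2 × 341 = 682
    C-H: 8 × 407 = 3256
    Σ(formed) = 3938 kJ
  ΔH_B = 3811 − 3938 = −127 kJ
ΔH_A − ΔH_B = −1290 kJ, so reaction A has the more negative ΔH; |ΔH_A − ΔH_B| = 1290 kJ.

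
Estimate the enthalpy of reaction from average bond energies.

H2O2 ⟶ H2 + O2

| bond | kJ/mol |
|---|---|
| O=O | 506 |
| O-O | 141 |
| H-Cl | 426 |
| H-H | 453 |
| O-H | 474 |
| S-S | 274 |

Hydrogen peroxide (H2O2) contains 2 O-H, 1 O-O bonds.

Bonds broken (reactants):
  O-H: 2 × 474 = 948
  O-O: 1 × 141 = 141
  Σ(broken) = 1089 kJ
Bonds formed (products):
  H-H: 1 × 453 = 453
  O=O: 1 × 506 = 506
  Σ(formed) = 959 kJ
ΔH = Σ(broken) − Σ(formed) = 1089 − 959 = +130 kJ

ΔH ≈ +130 kJ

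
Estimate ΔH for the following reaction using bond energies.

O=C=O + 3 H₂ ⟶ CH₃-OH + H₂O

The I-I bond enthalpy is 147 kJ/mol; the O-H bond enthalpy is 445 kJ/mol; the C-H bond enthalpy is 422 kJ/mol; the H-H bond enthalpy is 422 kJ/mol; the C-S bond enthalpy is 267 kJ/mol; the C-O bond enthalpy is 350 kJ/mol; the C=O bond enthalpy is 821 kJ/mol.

ΔH ≈ −43 kJ

Bonds broken (reactants):
  C=O: 2 × 821 = 1642
  H-H: 3 × 422 = 1266
  Σ(broken) = 2908 kJ
Bonds formed (products):
  C-H: 3 × 422 = 1266
  C-O: 1 × 350 = 350
  O-H: 3 × 445 = 1335
  Σ(formed) = 2951 kJ
ΔH = Σ(broken) − Σ(formed) = 2908 − 2951 = −43 kJ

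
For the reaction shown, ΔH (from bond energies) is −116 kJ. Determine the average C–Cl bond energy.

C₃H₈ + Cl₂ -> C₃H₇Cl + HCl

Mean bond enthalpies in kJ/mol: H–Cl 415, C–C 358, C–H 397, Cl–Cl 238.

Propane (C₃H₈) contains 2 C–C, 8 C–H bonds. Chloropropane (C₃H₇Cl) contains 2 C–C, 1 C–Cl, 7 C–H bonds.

D(C–Cl) ≈ 336 kJ/mol

Let D be the C–Cl bond energy.
Σ(broken) = 2×358 + 8×397 + 1×238 = 4130
Σ(formed) = 2×358 + 1×D + 7×397 + 1×415 = 3910 + D
ΔH = Σ(broken) − Σ(formed) = (4130) − (3910 + D) = +220 − D
Setting this equal to −116 kJ gives D = 336 kJ/mol.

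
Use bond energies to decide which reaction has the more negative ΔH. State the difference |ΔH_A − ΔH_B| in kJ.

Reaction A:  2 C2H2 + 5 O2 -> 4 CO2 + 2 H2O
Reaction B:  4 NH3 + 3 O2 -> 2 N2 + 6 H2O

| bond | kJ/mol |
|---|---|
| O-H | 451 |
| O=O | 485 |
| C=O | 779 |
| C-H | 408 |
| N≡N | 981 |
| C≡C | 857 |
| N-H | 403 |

Reaction A, by 1182 kJ

Reaction A:
  Bonds broken (reactants):
    C≡C: 2 × 857 = 1714
    C-H: 4 × 408 = 1632
    O=O: 5 × 485 = 2425
    Σ(broken) = 5771 kJ
  Bonds formed (products):
    C=O: 8 × 779 = 6232
    O-H: 4 × 451 = 1804
    Σ(formed) = 8036 kJ
  ΔH_A = 5771 − 8036 = −2265 kJ
Reaction B:
  Bonds broken (reactants):
    N-H: 12 × 403 = 4836
    O=O: 3 × 485 = 1455
    Σ(broken) = 6291 kJ
  Bonds formed (products):
    N≡N: 2 × 981 = 1962
    O-H: 12 × 451 = 5412
    Σ(formed) = 7374 kJ
  ΔH_B = 6291 − 7374 = −1083 kJ
ΔH_A − ΔH_B = −1182 kJ, so reaction A has the more negative ΔH; |ΔH_A − ΔH_B| = 1182 kJ.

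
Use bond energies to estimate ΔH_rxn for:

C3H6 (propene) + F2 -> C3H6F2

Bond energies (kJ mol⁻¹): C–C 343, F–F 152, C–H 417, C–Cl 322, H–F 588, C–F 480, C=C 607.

ΔH ≈ −544 kJ

Bonds broken (reactants):
  C–C: 1 × 343 = 343
  C–H: 6 × 417 = 2502
  C=C: 1 × 607 = 607
  F–F: 1 × 152 = 152
  Σ(broken) = 3604 kJ
Bonds formed (products):
  C–C: 2 × 343 = 686
  C–F: 2 × 480 = 960
  C–H: 6 × 417 = 2502
  Σ(formed) = 4148 kJ
ΔH = Σ(broken) − Σ(formed) = 3604 − 4148 = −544 kJ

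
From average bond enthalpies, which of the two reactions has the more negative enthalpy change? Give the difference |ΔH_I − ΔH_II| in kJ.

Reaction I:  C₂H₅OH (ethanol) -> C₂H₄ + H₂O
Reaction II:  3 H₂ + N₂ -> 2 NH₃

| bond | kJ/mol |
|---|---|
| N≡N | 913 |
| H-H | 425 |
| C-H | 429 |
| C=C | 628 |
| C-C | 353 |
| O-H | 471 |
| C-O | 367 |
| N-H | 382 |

Reaction I:
  Bonds broken (reactants):
    C-C: 1 × 353 = 353
    C-H: 5 × 429 = 2145
    C-O: 1 × 367 = 367
    O-H: 1 × 471 = 471
    Σ(broken) = 3336 kJ
  Bonds formed (products):
    C-H: 4 × 429 = 1716
    C=C: 1 × 628 = 628
    O-H: 2 × 471 = 942
    Σ(formed) = 3286 kJ
  ΔH_I = 3336 − 3286 = +50 kJ
Reaction II:
  Bonds broken (reactants):
    H-H: 3 × 425 = 1275
    N≡N: 1 × 913 = 913
    Σ(broken) = 2188 kJ
  Bonds formed (products):
    N-H: 6 × 382 = 2292
    Σ(formed) = 2292 kJ
  ΔH_II = 2188 − 2292 = −104 kJ
ΔH_I − ΔH_II = +154 kJ, so reaction II has the more negative ΔH; |ΔH_I − ΔH_II| = 154 kJ.

Reaction II, by 154 kJ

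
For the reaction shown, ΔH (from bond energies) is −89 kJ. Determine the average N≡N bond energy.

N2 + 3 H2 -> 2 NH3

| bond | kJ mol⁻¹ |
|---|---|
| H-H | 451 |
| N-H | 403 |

Let D be the N≡N bond energy.
Σ(broken) = 3×451 + 1×D = 1353 + D
Σ(formed) = 6×403 = 2418
ΔH = Σ(broken) − Σ(formed) = (1353 + D) − (2418) = −1065 + D
Setting this equal to −89 kJ gives D = 976 kJ/mol.

D(N≡N) ≈ 976 kJ/mol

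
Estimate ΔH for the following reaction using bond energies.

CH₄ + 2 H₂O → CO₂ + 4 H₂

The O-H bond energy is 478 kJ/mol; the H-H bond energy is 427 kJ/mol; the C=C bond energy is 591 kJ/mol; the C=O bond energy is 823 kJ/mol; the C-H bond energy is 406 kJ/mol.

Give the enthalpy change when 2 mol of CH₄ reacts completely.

ΔH = +364 kJ

Bonds broken (reactants):
  C-H: 4 × 406 = 1624
  O-H: 4 × 478 = 1912
  Σ(broken) = 3536 kJ
Bonds formed (products):
  C=O: 2 × 823 = 1646
  H-H: 4 × 427 = 1708
  Σ(formed) = 3354 kJ
ΔH = Σ(broken) − Σ(formed) = 3536 − 3354 = +182 kJ
For 2× the reaction as written: 2 × (+182) = +364 kJ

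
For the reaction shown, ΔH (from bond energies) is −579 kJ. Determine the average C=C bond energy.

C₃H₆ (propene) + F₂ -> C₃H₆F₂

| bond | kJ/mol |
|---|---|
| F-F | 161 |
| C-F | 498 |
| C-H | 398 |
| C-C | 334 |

D(C=C) ≈ 590 kJ/mol

Let D be the C=C bond energy.
Σ(broken) = 1×334 + 6×398 + 1×D + 1×161 = 2883 + D
Σ(formed) = 2×334 + 2×498 + 6×398 = 4052
ΔH = Σ(broken) − Σ(formed) = (2883 + D) − (4052) = −1169 + D
Setting this equal to −579 kJ gives D = 590 kJ/mol.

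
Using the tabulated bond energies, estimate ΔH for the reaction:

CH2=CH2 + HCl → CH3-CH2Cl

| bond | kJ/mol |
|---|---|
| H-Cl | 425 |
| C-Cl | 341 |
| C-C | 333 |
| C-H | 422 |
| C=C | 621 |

Bonds broken (reactants):
  C-H: 4 × 422 = 1688
  C=C: 1 × 621 = 621
  H-Cl: 1 × 425 = 425
  Σ(broken) = 2734 kJ
Bonds formed (products):
  C-C: 1 × 333 = 333
  C-Cl: 1 × 341 = 341
  C-H: 5 × 422 = 2110
  Σ(formed) = 2784 kJ
ΔH = Σ(broken) − Σ(formed) = 2734 − 2784 = −50 kJ

ΔH ≈ −50 kJ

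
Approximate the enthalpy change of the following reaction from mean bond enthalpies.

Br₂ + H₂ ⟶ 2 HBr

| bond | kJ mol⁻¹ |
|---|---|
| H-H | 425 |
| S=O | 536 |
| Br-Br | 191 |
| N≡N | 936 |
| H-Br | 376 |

ΔH ≈ −136 kJ

Bonds broken (reactants):
  Br-Br: 1 × 191 = 191
  H-H: 1 × 425 = 425
  Σ(broken) = 616 kJ
Bonds formed (products):
  H-Br: 2 × 376 = 752
  Σ(formed) = 752 kJ
ΔH = Σ(broken) − Σ(formed) = 616 − 752 = −136 kJ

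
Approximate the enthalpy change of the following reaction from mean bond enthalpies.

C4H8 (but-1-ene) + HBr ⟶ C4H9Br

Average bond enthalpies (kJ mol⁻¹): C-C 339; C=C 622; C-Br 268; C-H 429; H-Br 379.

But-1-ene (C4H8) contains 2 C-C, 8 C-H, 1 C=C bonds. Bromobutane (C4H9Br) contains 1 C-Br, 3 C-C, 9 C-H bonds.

Bonds broken (reactants):
  C-C: 2 × 339 = 678
  C-H: 8 × 429 = 3432
  C=C: 1 × 622 = 622
  H-Br: 1 × 379 = 379
  Σ(broken) = 5111 kJ
Bonds formed (products):
  C-Br: 1 × 268 = 268
  C-C: 3 × 339 = 1017
  C-H: 9 × 429 = 3861
  Σ(formed) = 5146 kJ
ΔH = Σ(broken) − Σ(formed) = 5111 − 5146 = −35 kJ

ΔH ≈ −35 kJ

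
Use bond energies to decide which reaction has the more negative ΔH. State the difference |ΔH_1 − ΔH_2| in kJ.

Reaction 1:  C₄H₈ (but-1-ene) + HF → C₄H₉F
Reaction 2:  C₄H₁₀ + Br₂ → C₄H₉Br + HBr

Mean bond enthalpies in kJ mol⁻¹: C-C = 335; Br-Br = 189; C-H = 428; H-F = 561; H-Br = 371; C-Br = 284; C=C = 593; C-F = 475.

Reaction 1, by 46 kJ

Reaction 1:
  Bonds broken (reactants):
    C-C: 2 × 335 = 670
    C-H: 8 × 428 = 3424
    C=C: 1 × 593 = 593
    H-F: 1 × 561 = 561
    Σ(broken) = 5248 kJ
  Bonds formed (products):
    C-C: 3 × 335 = 1005
    C-F: 1 × 475 = 475
    C-H: 9 × 428 = 3852
    Σ(formed) = 5332 kJ
  ΔH_1 = 5248 − 5332 = −84 kJ
Reaction 2:
  Bonds broken (reactants):
    Br-Br: 1 × 189 = 189
    C-C: 3 × 335 = 1005
    C-H: 10 × 428 = 4280
    Σ(broken) = 5474 kJ
  Bonds formed (products):
    C-Br: 1 × 284 = 284
    C-C: 3 × 335 = 1005
    C-H: 9 × 428 = 3852
    H-Br: 1 × 371 = 371
    Σ(formed) = 5512 kJ
  ΔH_2 = 5474 − 5512 = −38 kJ
ΔH_1 − ΔH_2 = −46 kJ, so reaction 1 has the more negative ΔH; |ΔH_1 − ΔH_2| = 46 kJ.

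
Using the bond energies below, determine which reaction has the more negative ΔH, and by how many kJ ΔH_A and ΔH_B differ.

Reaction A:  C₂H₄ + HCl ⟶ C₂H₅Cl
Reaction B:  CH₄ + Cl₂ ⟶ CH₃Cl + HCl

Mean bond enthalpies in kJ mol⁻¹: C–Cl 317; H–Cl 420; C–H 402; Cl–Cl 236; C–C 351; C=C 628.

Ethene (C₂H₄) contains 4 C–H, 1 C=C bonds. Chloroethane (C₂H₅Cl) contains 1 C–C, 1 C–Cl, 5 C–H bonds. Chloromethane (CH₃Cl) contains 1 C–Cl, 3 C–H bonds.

Reaction A:
  Bonds broken (reactants):
    C–H: 4 × 402 = 1608
    C=C: 1 × 628 = 628
    H–Cl: 1 × 420 = 420
    Σ(broken) = 2656 kJ
  Bonds formed (products):
    C–C: 1 × 351 = 351
    C–Cl: 1 × 317 = 317
    C–H: 5 × 402 = 2010
    Σ(formed) = 2678 kJ
  ΔH_A = 2656 − 2678 = −22 kJ
Reaction B:
  Bonds broken (reactants):
    C–H: 4 × 402 = 1608
    Cl–Cl: 1 × 236 = 236
    Σ(broken) = 1844 kJ
  Bonds formed (products):
    C–Cl: 1 × 317 = 317
    C–H: 3 × 402 = 1206
    H–Cl: 1 × 420 = 420
    Σ(formed) = 1943 kJ
  ΔH_B = 1844 − 1943 = −99 kJ
ΔH_A − ΔH_B = +77 kJ, so reaction B has the more negative ΔH; |ΔH_A − ΔH_B| = 77 kJ.

Reaction B, by 77 kJ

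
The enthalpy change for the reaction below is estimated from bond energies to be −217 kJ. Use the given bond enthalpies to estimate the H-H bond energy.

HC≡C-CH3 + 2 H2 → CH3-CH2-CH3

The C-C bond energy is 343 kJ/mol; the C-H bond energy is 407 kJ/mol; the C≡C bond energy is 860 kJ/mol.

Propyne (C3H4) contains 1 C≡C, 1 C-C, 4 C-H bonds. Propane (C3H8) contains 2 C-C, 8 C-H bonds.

D(H-H) ≈ 447 kJ/mol

Let D be the H-H bond energy.
Σ(broken) = 1×860 + 1×343 + 4×407 + 2×D = 2831 + 2D
Σ(formed) = 2×343 + 8×407 = 3942
ΔH = Σ(broken) − Σ(formed) = (2831 + 2D) − (3942) = −1111 + 2D
Setting this equal to −217 kJ gives 2D = 894, so D = 447 kJ/mol.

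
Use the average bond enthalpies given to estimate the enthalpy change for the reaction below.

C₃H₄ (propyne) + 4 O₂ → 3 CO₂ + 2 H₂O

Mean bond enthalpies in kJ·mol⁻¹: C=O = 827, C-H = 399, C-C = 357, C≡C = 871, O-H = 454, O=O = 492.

ΔH ≈ −1986 kJ

Bonds broken (reactants):
  C≡C: 1 × 871 = 871
  C-C: 1 × 357 = 357
  C-H: 4 × 399 = 1596
  O=O: 4 × 492 = 1968
  Σ(broken) = 4792 kJ
Bonds formed (products):
  C=O: 6 × 827 = 4962
  O-H: 4 × 454 = 1816
  Σ(formed) = 6778 kJ
ΔH = Σ(broken) − Σ(formed) = 4792 − 6778 = −1986 kJ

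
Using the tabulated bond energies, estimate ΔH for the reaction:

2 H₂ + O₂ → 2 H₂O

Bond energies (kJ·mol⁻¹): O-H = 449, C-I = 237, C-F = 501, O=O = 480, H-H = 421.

Bonds broken (reactants):
  H-H: 2 × 421 = 842
  O=O: 1 × 480 = 480
  Σ(broken) = 1322 kJ
Bonds formed (products):
  O-H: 4 × 449 = 1796
  Σ(formed) = 1796 kJ
ΔH = Σ(broken) − Σ(formed) = 1322 − 1796 = −474 kJ

ΔH ≈ −474 kJ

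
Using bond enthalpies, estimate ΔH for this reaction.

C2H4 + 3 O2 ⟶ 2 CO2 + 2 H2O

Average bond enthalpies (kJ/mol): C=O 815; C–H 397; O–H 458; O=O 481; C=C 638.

Bonds broken (reactants):
  C–H: 4 × 397 = 1588
  C=C: 1 × 638 = 638
  O=O: 3 × 481 = 1443
  Σ(broken) = 3669 kJ
Bonds formed (products):
  C=O: 4 × 815 = 3260
  O–H: 4 × 458 = 1832
  Σ(formed) = 5092 kJ
ΔH = Σ(broken) − Σ(formed) = 3669 − 5092 = −1423 kJ

ΔH ≈ −1423 kJ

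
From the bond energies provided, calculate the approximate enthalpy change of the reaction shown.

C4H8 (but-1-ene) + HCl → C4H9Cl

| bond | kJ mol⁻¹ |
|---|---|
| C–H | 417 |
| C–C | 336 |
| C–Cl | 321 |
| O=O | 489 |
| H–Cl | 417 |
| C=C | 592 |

Bonds broken (reactants):
  C–C: 2 × 336 = 672
  C–H: 8 × 417 = 3336
  C=C: 1 × 592 = 592
  H–Cl: 1 × 417 = 417
  Σ(broken) = 5017 kJ
Bonds formed (products):
  C–C: 3 × 336 = 1008
  C–Cl: 1 × 321 = 321
  C–H: 9 × 417 = 3753
  Σ(formed) = 5082 kJ
ΔH = Σ(broken) − Σ(formed) = 5017 − 5082 = −65 kJ

ΔH ≈ −65 kJ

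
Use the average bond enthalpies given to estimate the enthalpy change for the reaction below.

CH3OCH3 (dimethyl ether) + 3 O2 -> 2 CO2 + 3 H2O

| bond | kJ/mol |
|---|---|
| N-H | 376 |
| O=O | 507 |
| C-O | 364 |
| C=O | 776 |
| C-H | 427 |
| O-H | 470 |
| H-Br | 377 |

ΔH ≈ −1113 kJ

Bonds broken (reactants):
  C-H: 6 × 427 = 2562
  C-O: 2 × 364 = 728
  O=O: 3 × 507 = 1521
  Σ(broken) = 4811 kJ
Bonds formed (products):
  C=O: 4 × 776 = 3104
  O-H: 6 × 470 = 2820
  Σ(formed) = 5924 kJ
ΔH = Σ(broken) − Σ(formed) = 4811 − 5924 = −1113 kJ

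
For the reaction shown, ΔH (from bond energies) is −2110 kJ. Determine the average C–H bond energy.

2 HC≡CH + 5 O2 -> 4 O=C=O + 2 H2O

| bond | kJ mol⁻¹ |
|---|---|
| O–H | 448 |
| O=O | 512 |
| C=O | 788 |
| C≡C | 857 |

D(C–H) ≈ 428 kJ/mol

Let D be the C–H bond energy.
Σ(broken) = 2×857 + 4×D + 5×512 = 4274 + 4D
Σ(formed) = 8×788 + 4×448 = 8096
ΔH = Σ(broken) − Σ(formed) = (4274 + 4D) − (8096) = −3822 + 4D
Setting this equal to −2110 kJ gives 4D = 1712, so D = 428 kJ/mol.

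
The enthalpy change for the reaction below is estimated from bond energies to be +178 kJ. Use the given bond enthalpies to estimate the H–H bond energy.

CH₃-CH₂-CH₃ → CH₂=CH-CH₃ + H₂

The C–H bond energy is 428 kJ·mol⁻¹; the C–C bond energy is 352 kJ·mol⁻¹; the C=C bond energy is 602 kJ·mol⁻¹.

Let D be the H–H bond energy.
Σ(broken) = 2×352 + 8×428 = 4128
Σ(formed) = 1×352 + 6×428 + 1×602 + 1×D = 3522 + D
ΔH = Σ(broken) − Σ(formed) = (4128) − (3522 + D) = +606 − D
Setting this equal to +178 kJ gives D = 428 kJ/mol.

D(H–H) ≈ 428 kJ/mol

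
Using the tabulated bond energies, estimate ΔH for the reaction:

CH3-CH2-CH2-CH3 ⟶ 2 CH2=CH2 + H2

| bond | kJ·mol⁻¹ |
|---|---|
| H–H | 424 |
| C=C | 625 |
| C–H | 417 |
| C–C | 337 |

Bonds broken (reactants):
  C–C: 3 × 337 = 1011
  C–H: 10 × 417 = 4170
  Σ(broken) = 5181 kJ
Bonds formed (products):
  C–H: 8 × 417 = 3336
  C=C: 2 × 625 = 1250
  H–H: 1 × 424 = 424
  Σ(formed) = 5010 kJ
ΔH = Σ(broken) − Σ(formed) = 5181 − 5010 = +171 kJ

ΔH ≈ +171 kJ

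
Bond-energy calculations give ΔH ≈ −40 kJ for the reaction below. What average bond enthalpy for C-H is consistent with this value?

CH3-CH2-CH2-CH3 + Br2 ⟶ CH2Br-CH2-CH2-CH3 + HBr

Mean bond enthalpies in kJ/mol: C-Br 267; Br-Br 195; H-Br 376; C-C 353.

Let D be the C-H bond energy.
Σ(broken) = 1×195 + 3×353 + 10×D = 1254 + 10D
Σ(formed) = 1×267 + 3×353 + 9×D + 1×376 = 1702 + 9D
ΔH = Σ(broken) − Σ(formed) = (1254 + 10D) − (1702 + 9D) = −448 + D
Setting this equal to −40 kJ gives D = 408 kJ/mol.

D(C-H) ≈ 408 kJ/mol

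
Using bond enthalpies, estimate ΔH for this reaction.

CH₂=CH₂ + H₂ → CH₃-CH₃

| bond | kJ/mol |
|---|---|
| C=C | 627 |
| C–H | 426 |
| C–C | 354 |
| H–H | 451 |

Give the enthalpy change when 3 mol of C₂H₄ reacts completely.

Bonds broken (reactants):
  C–H: 4 × 426 = 1704
  C=C: 1 × 627 = 627
  H–H: 1 × 451 = 451
  Σ(broken) = 2782 kJ
Bonds formed (products):
  C–C: 1 × 354 = 354
  C–H: 6 × 426 = 2556
  Σ(formed) = 2910 kJ
ΔH = Σ(broken) − Σ(formed) = 2782 − 2910 = −128 kJ
For 3× the reaction as written: 3 × (−128) = −384 kJ

ΔH = −384 kJ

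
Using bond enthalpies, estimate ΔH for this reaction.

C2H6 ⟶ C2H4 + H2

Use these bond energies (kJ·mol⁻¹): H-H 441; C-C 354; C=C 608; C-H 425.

ΔH ≈ +155 kJ

Bonds broken (reactants):
  C-C: 1 × 354 = 354
  C-H: 6 × 425 = 2550
  Σ(broken) = 2904 kJ
Bonds formed (products):
  C-H: 4 × 425 = 1700
  C=C: 1 × 608 = 608
  H-H: 1 × 441 = 441
  Σ(formed) = 2749 kJ
ΔH = Σ(broken) − Σ(formed) = 2904 − 2749 = +155 kJ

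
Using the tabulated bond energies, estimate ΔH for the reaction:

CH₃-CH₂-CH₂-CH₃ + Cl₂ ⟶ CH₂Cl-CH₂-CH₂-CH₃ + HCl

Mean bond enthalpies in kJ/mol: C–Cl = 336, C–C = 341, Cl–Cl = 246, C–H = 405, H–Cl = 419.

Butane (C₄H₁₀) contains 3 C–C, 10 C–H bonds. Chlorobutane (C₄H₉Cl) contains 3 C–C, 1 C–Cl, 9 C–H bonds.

Bonds broken (reactants):
  C–C: 3 × 341 = 1023
  C–H: 10 × 405 = 4050
  Cl–Cl: 1 × 246 = 246
  Σ(broken) = 5319 kJ
Bonds formed (products):
  C–C: 3 × 341 = 1023
  C–Cl: 1 × 336 = 336
  C–H: 9 × 405 = 3645
  H–Cl: 1 × 419 = 419
  Σ(formed) = 5423 kJ
ΔH = Σ(broken) − Σ(formed) = 5319 − 5423 = −104 kJ

ΔH ≈ −104 kJ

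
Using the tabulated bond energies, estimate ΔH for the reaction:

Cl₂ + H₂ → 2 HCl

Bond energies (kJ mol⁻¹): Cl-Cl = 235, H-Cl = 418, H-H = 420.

ΔH ≈ −181 kJ

Bonds broken (reactants):
  Cl-Cl: 1 × 235 = 235
  H-H: 1 × 420 = 420
  Σ(broken) = 655 kJ
Bonds formed (products):
  H-Cl: 2 × 418 = 836
  Σ(formed) = 836 kJ
ΔH = Σ(broken) − Σ(formed) = 655 − 836 = −181 kJ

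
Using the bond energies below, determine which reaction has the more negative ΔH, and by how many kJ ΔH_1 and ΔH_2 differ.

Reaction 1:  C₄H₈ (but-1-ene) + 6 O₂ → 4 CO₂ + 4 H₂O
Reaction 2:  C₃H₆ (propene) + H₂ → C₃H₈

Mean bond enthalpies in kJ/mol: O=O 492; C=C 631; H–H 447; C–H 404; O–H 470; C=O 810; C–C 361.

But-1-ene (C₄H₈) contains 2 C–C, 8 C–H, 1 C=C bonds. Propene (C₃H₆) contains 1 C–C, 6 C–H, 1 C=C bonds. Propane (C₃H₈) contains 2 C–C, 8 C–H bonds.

Reaction 1:
  Bonds broken (reactants):
    C–C: 2 × 361 = 722
    C–H: 8 × 404 = 3232
    C=C: 1 × 631 = 631
    O=O: 6 × 492 = 2952
    Σ(broken) = 7537 kJ
  Bonds formed (products):
    C=O: 8 × 810 = 6480
    O–H: 8 × 470 = 3760
    Σ(formed) = 10240 kJ
  ΔH_1 = 7537 − 10240 = −2703 kJ
Reaction 2:
  Bonds broken (reactants):
    C–C: 1 × 361 = 361
    C–H: 6 × 404 = 2424
    C=C: 1 × 631 = 631
    H–H: 1 × 447 = 447
    Σ(broken) = 3863 kJ
  Bonds formed (products):
    C–C: 2 × 361 = 722
    C–H: 8 × 404 = 3232
    Σ(formed) = 3954 kJ
  ΔH_2 = 3863 − 3954 = −91 kJ
ΔH_1 − ΔH_2 = −2612 kJ, so reaction 1 has the more negative ΔH; |ΔH_1 − ΔH_2| = 2612 kJ.

Reaction 1, by 2612 kJ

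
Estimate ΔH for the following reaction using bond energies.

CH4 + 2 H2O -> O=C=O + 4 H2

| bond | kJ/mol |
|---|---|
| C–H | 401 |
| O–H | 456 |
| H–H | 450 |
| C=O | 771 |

ΔH ≈ +86 kJ

Bonds broken (reactants):
  C–H: 4 × 401 = 1604
  O–H: 4 × 456 = 1824
  Σ(broken) = 3428 kJ
Bonds formed (products):
  C=O: 2 × 771 = 1542
  H–H: 4 × 450 = 1800
  Σ(formed) = 3342 kJ
ΔH = Σ(broken) − Σ(formed) = 3428 − 3342 = +86 kJ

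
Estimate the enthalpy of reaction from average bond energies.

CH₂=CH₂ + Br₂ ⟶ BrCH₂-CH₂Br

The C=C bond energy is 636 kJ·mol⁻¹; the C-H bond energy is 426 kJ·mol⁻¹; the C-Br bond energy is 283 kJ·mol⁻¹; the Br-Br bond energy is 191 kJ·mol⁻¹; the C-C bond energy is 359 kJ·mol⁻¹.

Bonds broken (reactants):
  Br-Br: 1 × 191 = 191
  C-H: 4 × 426 = 1704
  C=C: 1 × 636 = 636
  Σ(broken) = 2531 kJ
Bonds formed (products):
  C-Br: 2 × 283 = 566
  C-C: 1 × 359 = 359
  C-H: 4 × 426 = 1704
  Σ(formed) = 2629 kJ
ΔH = Σ(broken) − Σ(formed) = 2531 − 2629 = −98 kJ

ΔH ≈ −98 kJ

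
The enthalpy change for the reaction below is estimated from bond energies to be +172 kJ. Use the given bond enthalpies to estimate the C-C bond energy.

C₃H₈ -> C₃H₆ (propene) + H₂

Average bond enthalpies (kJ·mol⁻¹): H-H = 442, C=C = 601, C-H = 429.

D(C-C) ≈ 357 kJ/mol

Let D be the C-C bond energy.
Σ(broken) = 2×D + 8×429 = 3432 + 2D
Σ(formed) = 1×D + 6×429 + 1×601 + 1×442 = 3617 + D
ΔH = Σ(broken) − Σ(formed) = (3432 + 2D) − (3617 + D) = −185 + D
Setting this equal to +172 kJ gives D = 357 kJ/mol.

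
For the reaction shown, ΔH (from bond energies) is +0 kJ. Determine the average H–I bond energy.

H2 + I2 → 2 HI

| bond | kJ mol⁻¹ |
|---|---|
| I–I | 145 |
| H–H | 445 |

D(H–I) ≈ 295 kJ/mol

Let D be the H–I bond energy.
Σ(broken) = 1×445 + 1×145 = 590
Σ(formed) = 2×D = 2D
ΔH = Σ(broken) − Σ(formed) = (590) − (2D) = +590 − 2D
Setting this equal to +0 kJ gives 2D = 590, so D = 295 kJ/mol.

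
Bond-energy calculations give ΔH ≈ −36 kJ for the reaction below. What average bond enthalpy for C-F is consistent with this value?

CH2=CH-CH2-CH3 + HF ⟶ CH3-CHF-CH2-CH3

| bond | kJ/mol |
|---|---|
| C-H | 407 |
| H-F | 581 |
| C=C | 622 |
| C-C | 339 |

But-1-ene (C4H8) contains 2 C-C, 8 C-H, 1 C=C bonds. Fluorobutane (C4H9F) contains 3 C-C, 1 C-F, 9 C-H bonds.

D(C-F) ≈ 493 kJ/mol

Let D be the C-F bond energy.
Σ(broken) = 2×339 + 8×407 + 1×622 + 1×581 = 5137
Σ(formed) = 3×339 + 1×D + 9×407 = 4680 + D
ΔH = Σ(broken) − Σ(formed) = (5137) − (4680 + D) = +457 − D
Setting this equal to −36 kJ gives D = 493 kJ/mol.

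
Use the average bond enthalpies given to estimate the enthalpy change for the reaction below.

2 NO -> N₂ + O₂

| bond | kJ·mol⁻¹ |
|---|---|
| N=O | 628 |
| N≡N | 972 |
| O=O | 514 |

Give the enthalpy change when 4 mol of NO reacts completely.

Bonds broken (reactants):
  N=O: 2 × 628 = 1256
  Σ(broken) = 1256 kJ
Bonds formed (products):
  N≡N: 1 × 972 = 972
  O=O: 1 × 514 = 514
  Σ(formed) = 1486 kJ
ΔH = Σ(broken) − Σ(formed) = 1256 − 1486 = −230 kJ
For 2× the reaction as written: 2 × (−230) = −460 kJ

ΔH = −460 kJ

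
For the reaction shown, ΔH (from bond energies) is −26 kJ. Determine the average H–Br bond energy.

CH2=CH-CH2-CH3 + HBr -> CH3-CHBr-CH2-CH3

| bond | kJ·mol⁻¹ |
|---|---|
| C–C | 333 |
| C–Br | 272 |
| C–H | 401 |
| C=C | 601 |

Let D be the H–Br bond energy.
Σ(broken) = 2×333 + 8×401 + 1×601 + 1×D = 4475 + D
Σ(formed) = 1×272 + 3×333 + 9×401 = 4880
ΔH = Σ(broken) − Σ(formed) = (4475 + D) − (4880) = −405 + D
Setting this equal to −26 kJ gives D = 379 kJ/mol.

D(H–Br) ≈ 379 kJ/mol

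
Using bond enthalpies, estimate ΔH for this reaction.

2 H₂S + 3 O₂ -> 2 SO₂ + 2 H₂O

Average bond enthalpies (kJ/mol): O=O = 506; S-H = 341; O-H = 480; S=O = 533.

Bonds broken (reactants):
  O=O: 3 × 506 = 1518
  S-H: 4 × 341 = 1364
  Σ(broken) = 2882 kJ
Bonds formed (products):
  O-H: 4 × 480 = 1920
  S=O: 4 × 533 = 2132
  Σ(formed) = 4052 kJ
ΔH = Σ(broken) − Σ(formed) = 2882 − 4052 = −1170 kJ

ΔH ≈ −1170 kJ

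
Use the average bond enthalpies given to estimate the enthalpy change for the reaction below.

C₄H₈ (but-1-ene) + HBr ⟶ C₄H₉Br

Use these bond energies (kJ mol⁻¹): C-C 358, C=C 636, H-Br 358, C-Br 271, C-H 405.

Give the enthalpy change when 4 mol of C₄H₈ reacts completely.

Bonds broken (reactants):
  C-C: 2 × 358 = 716
  C-H: 8 × 405 = 3240
  C=C: 1 × 636 = 636
  H-Br: 1 × 358 = 358
  Σ(broken) = 4950 kJ
Bonds formed (products):
  C-Br: 1 × 271 = 271
  C-C: 3 × 358 = 1074
  C-H: 9 × 405 = 3645
  Σ(formed) = 4990 kJ
ΔH = Σ(broken) − Σ(formed) = 4950 − 4990 = −40 kJ
For 4× the reaction as written: 4 × (−40) = −160 kJ

ΔH = −160 kJ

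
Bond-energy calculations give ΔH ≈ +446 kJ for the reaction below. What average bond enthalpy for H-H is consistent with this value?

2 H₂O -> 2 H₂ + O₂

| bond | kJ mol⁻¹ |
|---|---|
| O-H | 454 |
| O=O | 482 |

Let D be the H-H bond energy.
Σ(broken) = 4×454 = 1816
Σ(formed) = 2×D + 1×482 = 482 + 2D
ΔH = Σ(broken) − Σ(formed) = (1816) − (482 + 2D) = +1334 − 2D
Setting this equal to +446 kJ gives 2D = 888, so D = 444 kJ/mol.

D(H-H) ≈ 444 kJ/mol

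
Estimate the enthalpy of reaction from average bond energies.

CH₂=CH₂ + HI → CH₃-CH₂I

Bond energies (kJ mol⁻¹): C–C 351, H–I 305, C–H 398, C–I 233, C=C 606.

ΔH ≈ −71 kJ

Bonds broken (reactants):
  C–H: 4 × 398 = 1592
  C=C: 1 × 606 = 606
  H–I: 1 × 305 = 305
  Σ(broken) = 2503 kJ
Bonds formed (products):
  C–C: 1 × 351 = 351
  C–H: 5 × 398 = 1990
  C–I: 1 × 233 = 233
  Σ(formed) = 2574 kJ
ΔH = Σ(broken) − Σ(formed) = 2503 − 2574 = −71 kJ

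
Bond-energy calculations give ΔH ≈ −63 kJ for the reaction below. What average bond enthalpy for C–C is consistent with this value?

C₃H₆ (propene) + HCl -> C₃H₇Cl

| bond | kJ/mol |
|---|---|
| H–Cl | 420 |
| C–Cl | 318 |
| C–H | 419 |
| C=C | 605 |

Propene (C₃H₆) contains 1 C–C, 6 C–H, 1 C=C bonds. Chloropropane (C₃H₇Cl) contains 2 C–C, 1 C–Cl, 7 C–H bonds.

Let D be the C–C bond energy.
Σ(broken) = 1×D + 6×419 + 1×605 + 1×420 = 3539 + D
Σ(formed) = 2×D + 1×318 + 7×419 = 3251 + 2D
ΔH = Σ(broken) − Σ(formed) = (3539 + D) − (3251 + 2D) = +288 − D
Setting this equal to −63 kJ gives D = 351 kJ/mol.

D(C–C) ≈ 351 kJ/mol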